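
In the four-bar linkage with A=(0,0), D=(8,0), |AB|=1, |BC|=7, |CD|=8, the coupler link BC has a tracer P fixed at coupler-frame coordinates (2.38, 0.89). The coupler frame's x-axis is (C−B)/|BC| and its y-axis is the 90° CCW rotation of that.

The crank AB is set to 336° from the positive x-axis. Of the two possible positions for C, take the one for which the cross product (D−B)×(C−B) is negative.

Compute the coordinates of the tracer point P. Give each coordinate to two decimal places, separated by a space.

A=(0,0), D=(8.00,0)
B = A + 1.00·(cos336°, sin336°) = (0.9135, -0.4067)
|BD| = 7.0981
circle(B,7.00) ∩ circle(D,8.00): a=2.4924, h=6.5412
  candidates: C₊=(3.0271,6.2666) cross=46.430; C₋=(3.7767,-6.7944) cross=-46.430
  mode - wants cross < 0 → take C=(3.7767,-6.7944) (cross=-46.430)
ex = (C−B)/|BC| = (0.4090,-0.9125); ey = (0.9125,0.4090)
P = B + 2.38·ex + 0.89·ey = (2.6992,-2.2145)

2.70 -2.21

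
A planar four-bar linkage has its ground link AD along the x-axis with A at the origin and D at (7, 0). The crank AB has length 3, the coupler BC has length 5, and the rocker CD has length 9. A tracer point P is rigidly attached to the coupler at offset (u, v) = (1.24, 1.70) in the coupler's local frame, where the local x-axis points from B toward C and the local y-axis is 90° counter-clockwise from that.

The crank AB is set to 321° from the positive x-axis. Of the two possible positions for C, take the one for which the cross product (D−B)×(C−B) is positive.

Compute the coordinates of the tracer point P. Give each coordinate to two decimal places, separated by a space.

0.40 -2.72

A=(0,0), D=(7.00,0)
B = A + 3.00·(cos321°, sin321°) = (2.3314, -1.8880)
|BD| = 5.0359
circle(B,5.00) ∩ circle(D,9.00): a=-3.0422, h=3.9680
  candidates: C₊=(-1.9765,0.6501) cross=19.982; C₋=(0.9987,-6.7071) cross=-19.982
  mode + wants cross > 0 → take C=(-1.9765,0.6501) (cross=19.982)
ex = (C−B)/|BC| = (-0.8616,0.5076); ey = (-0.5076,-0.8616)
P = B + 1.24·ex + 1.70·ey = (0.4001,-2.7232)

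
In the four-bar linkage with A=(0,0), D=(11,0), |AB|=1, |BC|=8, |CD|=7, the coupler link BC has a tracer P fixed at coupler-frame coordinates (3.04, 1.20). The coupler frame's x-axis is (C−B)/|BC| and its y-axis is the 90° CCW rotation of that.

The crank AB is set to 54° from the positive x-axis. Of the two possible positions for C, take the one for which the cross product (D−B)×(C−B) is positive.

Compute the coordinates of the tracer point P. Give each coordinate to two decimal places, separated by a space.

2.26 3.61

A=(0,0), D=(11.00,0)
B = A + 1.00·(cos54°, sin54°) = (0.5878, 0.8090)
|BD| = 10.4436
circle(B,8.00) ∩ circle(D,7.00): a=5.9399, h=5.3588
  candidates: C₊=(6.9250,5.6916) cross=55.965; C₋=(6.0948,-4.9939) cross=-55.965
  mode + wants cross > 0 → take C=(6.9250,5.6916) (cross=55.965)
ex = (C−B)/|BC| = (0.7922,0.6103); ey = (-0.6103,0.7922)
P = B + 3.04·ex + 1.20·ey = (2.2635,3.6150)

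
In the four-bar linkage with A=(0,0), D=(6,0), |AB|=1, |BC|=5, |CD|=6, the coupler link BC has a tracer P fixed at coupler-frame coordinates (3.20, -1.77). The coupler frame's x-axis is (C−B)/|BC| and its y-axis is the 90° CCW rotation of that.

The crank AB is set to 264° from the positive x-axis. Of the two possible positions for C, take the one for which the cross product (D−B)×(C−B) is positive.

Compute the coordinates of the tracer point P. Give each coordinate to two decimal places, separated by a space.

A=(0,0), D=(6.00,0)
B = A + 1.00·(cos264°, sin264°) = (-0.1045, -0.9945)
|BD| = 6.1850
circle(B,5.00) ∩ circle(D,6.00): a=2.2033, h=4.4884
  candidates: C₊=(1.3483,3.7897) cross=27.761; C₋=(2.7918,-5.0702) cross=-27.761
  mode + wants cross > 0 → take C=(1.3483,3.7897) (cross=27.761)
ex = (C−B)/|BC| = (0.2906,0.9569); ey = (-0.9569,0.2906)
P = B + 3.20·ex + -1.77·ey = (2.5189,1.5531)

2.52 1.55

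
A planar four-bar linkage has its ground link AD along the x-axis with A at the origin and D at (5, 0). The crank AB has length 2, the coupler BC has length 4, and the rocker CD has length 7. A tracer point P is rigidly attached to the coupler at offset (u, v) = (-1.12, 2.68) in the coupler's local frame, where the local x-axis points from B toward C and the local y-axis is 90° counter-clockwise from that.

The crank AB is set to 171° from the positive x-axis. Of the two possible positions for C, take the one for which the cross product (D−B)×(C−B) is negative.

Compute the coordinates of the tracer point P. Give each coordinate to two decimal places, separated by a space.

0.36 2.04

A=(0,0), D=(5.00,0)
B = A + 2.00·(cos171°, sin171°) = (-1.9754, 0.3129)
|BD| = 6.9824
circle(B,4.00) ∩ circle(D,7.00): a=1.1281, h=3.8376
  candidates: C₊=(-0.6764,4.0961) cross=26.796; C₋=(-1.0204,-3.5715) cross=-26.796
  mode - wants cross < 0 → take C=(-1.0204,-3.5715) (cross=-26.796)
ex = (C−B)/|BC| = (0.2388,-0.9711); ey = (0.9711,0.2388)
P = B + -1.12·ex + 2.68·ey = (0.3597,2.0403)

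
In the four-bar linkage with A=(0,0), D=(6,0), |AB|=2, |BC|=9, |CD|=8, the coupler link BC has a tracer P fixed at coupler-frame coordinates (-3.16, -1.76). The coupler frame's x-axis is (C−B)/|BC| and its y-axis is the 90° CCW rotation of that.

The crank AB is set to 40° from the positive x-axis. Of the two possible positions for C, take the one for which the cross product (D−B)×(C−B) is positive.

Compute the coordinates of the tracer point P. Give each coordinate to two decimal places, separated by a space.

A=(0,0), D=(6.00,0)
B = A + 2.00·(cos40°, sin40°) = (1.5321, 1.2856)
|BD| = 4.6492
circle(B,9.00) ∩ circle(D,8.00): a=4.1529, h=7.9846
  candidates: C₊=(7.7309,7.8105) cross=37.122; C₋=(3.3152,-7.5360) cross=-37.122
  mode + wants cross > 0 → take C=(7.7309,7.8105) (cross=37.122)
ex = (C−B)/|BC| = (0.6888,0.7250); ey = (-0.7250,0.6888)
P = B + -3.16·ex + -1.76·ey = (0.6316,-2.2176)

0.63 -2.22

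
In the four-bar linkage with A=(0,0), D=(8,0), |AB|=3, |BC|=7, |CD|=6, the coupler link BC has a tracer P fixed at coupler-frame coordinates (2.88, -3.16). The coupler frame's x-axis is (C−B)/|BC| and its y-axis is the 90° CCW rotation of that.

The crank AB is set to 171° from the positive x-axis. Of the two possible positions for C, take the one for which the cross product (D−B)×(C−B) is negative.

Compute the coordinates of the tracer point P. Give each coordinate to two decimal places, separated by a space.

-2.21 -3.74

A=(0,0), D=(8.00,0)
B = A + 3.00·(cos171°, sin171°) = (-2.9631, 0.4693)
|BD| = 10.9731
circle(B,7.00) ∩ circle(D,6.00): a=6.0789, h=3.4709
  candidates: C₊=(3.2587,3.6770) cross=38.086; C₋=(2.9618,-3.2584) cross=-38.086
  mode - wants cross < 0 → take C=(2.9618,-3.2584) (cross=-38.086)
ex = (C−B)/|BC| = (0.8464,-0.5325); ey = (0.5325,0.8464)
P = B + 2.88·ex + -3.16·ey = (-2.2082,-3.7390)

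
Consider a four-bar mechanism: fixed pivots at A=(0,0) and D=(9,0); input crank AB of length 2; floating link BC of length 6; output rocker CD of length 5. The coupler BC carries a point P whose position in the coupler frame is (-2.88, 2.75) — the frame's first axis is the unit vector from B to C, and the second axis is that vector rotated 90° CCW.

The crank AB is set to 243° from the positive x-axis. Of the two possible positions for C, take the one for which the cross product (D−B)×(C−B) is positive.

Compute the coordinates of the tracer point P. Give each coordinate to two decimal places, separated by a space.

A=(0,0), D=(9.00,0)
B = A + 2.00·(cos243°, sin243°) = (-0.9080, -1.7820)
|BD| = 10.0670
circle(B,6.00) ∩ circle(D,5.00): a=5.5798, h=2.2058
  candidates: C₊=(4.1933,1.3767) cross=22.206; C₋=(4.9742,-2.9653) cross=-22.206
  mode + wants cross > 0 → take C=(4.1933,1.3767) (cross=22.206)
ex = (C−B)/|BC| = (0.8502,0.5264); ey = (-0.5264,0.8502)
P = B + -2.88·ex + 2.75·ey = (-4.8043,-0.9601)

-4.80 -0.96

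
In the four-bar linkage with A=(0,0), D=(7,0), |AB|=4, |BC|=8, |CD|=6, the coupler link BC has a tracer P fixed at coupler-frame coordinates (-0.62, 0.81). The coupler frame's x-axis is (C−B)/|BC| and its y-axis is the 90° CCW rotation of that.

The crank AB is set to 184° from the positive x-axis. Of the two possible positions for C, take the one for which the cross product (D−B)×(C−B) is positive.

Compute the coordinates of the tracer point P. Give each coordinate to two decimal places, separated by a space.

A=(0,0), D=(7.00,0)
B = A + 4.00·(cos184°, sin184°) = (-3.9903, -0.2790)
|BD| = 10.9938
circle(B,8.00) ∩ circle(D,6.00): a=6.7703, h=4.2617
  candidates: C₊=(2.6697,4.1532) cross=46.853; C₋=(2.8861,-4.3676) cross=-46.853
  mode + wants cross > 0 → take C=(2.6697,4.1532) (cross=46.853)
ex = (C−B)/|BC| = (0.8325,0.5540); ey = (-0.5540,0.8325)
P = B + -0.62·ex + 0.81·ey = (-4.9552,0.0518)

-4.96 0.05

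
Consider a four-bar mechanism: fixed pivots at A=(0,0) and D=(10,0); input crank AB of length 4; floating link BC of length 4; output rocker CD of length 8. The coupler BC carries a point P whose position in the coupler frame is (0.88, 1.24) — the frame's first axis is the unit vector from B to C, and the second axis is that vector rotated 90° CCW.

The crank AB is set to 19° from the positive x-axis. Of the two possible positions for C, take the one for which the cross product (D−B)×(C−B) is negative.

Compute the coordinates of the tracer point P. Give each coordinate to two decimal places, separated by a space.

4.64 0.04

A=(0,0), D=(10.00,0)
B = A + 4.00·(cos19°, sin19°) = (3.7821, 1.3023)
|BD| = 6.3528
circle(B,4.00) ∩ circle(D,8.00): a=-0.6014, h=3.9545
  candidates: C₊=(4.0041,5.2961) cross=25.122; C₋=(2.3828,-2.4450) cross=-25.122
  mode - wants cross < 0 → take C=(2.3828,-2.4450) (cross=-25.122)
ex = (C−B)/|BC| = (-0.3498,-0.9368); ey = (0.9368,-0.3498)
P = B + 0.88·ex + 1.24·ey = (4.6359,0.0441)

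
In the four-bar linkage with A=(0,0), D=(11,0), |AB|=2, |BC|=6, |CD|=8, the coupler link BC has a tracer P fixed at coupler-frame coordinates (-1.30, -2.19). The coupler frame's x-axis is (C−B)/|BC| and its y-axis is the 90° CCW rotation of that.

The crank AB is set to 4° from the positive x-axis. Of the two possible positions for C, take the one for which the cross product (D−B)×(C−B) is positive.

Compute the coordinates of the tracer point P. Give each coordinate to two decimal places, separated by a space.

A=(0,0), D=(11.00,0)
B = A + 2.00·(cos4°, sin4°) = (1.9951, 0.1395)
|BD| = 9.0060
circle(B,6.00) ∩ circle(D,8.00): a=2.9484, h=5.2256
  candidates: C₊=(5.0242,5.3188) cross=47.061; C₋=(4.8623,-5.1311) cross=-47.061
  mode + wants cross > 0 → take C=(5.0242,5.3188) (cross=47.061)
ex = (C−B)/|BC| = (0.5048,0.8632); ey = (-0.8632,0.5048)
P = B + -1.30·ex + -2.19·ey = (3.2293,-2.0883)

3.23 -2.09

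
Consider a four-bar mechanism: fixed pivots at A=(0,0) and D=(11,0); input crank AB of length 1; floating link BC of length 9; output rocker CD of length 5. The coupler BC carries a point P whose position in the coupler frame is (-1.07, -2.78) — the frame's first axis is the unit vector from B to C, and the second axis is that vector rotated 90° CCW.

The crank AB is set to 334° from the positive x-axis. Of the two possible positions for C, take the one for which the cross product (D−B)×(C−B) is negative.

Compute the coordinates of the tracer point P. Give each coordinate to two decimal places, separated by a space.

A=(0,0), D=(11.00,0)
B = A + 1.00·(cos334°, sin334°) = (0.8988, -0.4384)
|BD| = 10.1107
circle(B,9.00) ∩ circle(D,5.00): a=7.8247, h=4.4468
  candidates: C₊=(8.5233,4.3435) cross=44.960; C₋=(8.9089,-4.5417) cross=-44.960
  mode - wants cross < 0 → take C=(8.9089,-4.5417) (cross=-44.960)
ex = (C−B)/|BC| = (0.8900,-0.4559); ey = (0.4559,0.8900)
P = B + -1.07·ex + -2.78·ey = (-1.3210,-2.4248)

-1.32 -2.42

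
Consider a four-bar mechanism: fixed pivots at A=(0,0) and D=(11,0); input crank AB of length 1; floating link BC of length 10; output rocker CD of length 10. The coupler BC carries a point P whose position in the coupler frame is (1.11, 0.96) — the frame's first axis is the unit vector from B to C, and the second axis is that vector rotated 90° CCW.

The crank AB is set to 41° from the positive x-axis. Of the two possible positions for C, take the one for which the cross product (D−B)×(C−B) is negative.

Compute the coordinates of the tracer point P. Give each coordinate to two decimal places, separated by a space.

A=(0,0), D=(11.00,0)
B = A + 1.00·(cos41°, sin41°) = (0.7547, 0.6561)
|BD| = 10.2663
circle(B,10.00) ∩ circle(D,10.00): a=5.1331, h=8.5820
  candidates: C₊=(6.4258,8.8925) cross=88.105; C₋=(5.3289,-8.2364) cross=-88.105
  mode - wants cross < 0 → take C=(5.3289,-8.2364) (cross=-88.105)
ex = (C−B)/|BC| = (0.4574,-0.8892); ey = (0.8892,0.4574)
P = B + 1.11·ex + 0.96·ey = (2.1161,0.1081)

2.12 0.11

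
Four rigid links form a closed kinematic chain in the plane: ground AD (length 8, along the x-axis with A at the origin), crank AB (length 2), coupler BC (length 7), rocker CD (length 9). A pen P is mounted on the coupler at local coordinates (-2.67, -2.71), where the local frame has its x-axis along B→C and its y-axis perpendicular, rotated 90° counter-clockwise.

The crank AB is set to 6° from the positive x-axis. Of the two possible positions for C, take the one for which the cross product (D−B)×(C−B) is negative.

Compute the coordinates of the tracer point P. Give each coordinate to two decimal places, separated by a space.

A=(0,0), D=(8.00,0)
B = A + 2.00·(cos6°, sin6°) = (1.9890, 0.2091)
|BD| = 6.0146
circle(B,7.00) ∩ circle(D,9.00): a=0.3471, h=6.9914
  candidates: C₊=(2.5789,7.1842) cross=42.050; C₋=(2.0929,-6.7902) cross=-42.050
  mode - wants cross < 0 → take C=(2.0929,-6.7902) (cross=-42.050)
ex = (C−B)/|BC| = (0.0148,-0.9999); ey = (0.9999,0.0148)
P = B + -2.67·ex + -2.71·ey = (-0.7603,2.8385)

-0.76 2.84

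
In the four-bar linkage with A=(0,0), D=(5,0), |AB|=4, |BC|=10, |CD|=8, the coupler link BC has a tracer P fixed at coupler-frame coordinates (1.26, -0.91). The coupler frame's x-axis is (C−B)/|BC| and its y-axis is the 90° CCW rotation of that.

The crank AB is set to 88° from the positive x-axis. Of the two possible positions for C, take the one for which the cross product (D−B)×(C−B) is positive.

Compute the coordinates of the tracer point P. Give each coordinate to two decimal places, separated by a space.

1.58 3.41

A=(0,0), D=(5.00,0)
B = A + 4.00·(cos88°, sin88°) = (0.1396, 3.9976)
|BD| = 6.2932
circle(B,10.00) ∩ circle(D,8.00): a=6.0068, h=7.9949
  candidates: C₊=(9.8574,6.3566) cross=50.313; C₋=(-0.2997,-5.9928) cross=-50.313
  mode + wants cross > 0 → take C=(9.8574,6.3566) (cross=50.313)
ex = (C−B)/|BC| = (0.9718,0.2359); ey = (-0.2359,0.9718)
P = B + 1.26·ex + -0.91·ey = (1.5787,3.4105)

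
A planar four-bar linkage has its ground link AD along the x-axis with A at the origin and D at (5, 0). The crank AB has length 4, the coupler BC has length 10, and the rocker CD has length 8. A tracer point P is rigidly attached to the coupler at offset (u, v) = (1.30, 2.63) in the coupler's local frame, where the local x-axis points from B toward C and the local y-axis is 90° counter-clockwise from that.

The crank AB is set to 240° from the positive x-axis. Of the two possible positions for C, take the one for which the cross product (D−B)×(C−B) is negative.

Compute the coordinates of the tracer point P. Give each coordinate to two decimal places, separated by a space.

A=(0,0), D=(5.00,0)
B = A + 4.00·(cos240°, sin240°) = (-2.0000, -3.4641)
|BD| = 7.8102
circle(B,10.00) ∩ circle(D,8.00): a=6.2098, h=7.8383
  candidates: C₊=(0.0890,6.3153) cross=61.219; C₋=(7.0421,-7.7350) cross=-61.219
  mode - wants cross < 0 → take C=(7.0421,-7.7350) (cross=-61.219)
ex = (C−B)/|BC| = (0.9042,-0.4271); ey = (0.4271,0.9042)
P = B + 1.30·ex + 2.63·ey = (0.2987,-1.6412)

0.30 -1.64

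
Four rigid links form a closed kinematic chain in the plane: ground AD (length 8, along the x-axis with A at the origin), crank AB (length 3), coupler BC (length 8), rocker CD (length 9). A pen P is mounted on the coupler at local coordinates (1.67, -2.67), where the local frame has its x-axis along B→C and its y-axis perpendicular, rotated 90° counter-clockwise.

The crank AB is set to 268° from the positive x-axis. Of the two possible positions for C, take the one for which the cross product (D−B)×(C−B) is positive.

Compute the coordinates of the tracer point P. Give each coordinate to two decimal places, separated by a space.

A=(0,0), D=(8.00,0)
B = A + 3.00·(cos268°, sin268°) = (-0.1047, -2.9982)
|BD| = 8.6415
circle(B,8.00) ∩ circle(D,9.00): a=3.3371, h=7.2707
  candidates: C₊=(0.5025,4.9787) cross=62.830; C₋=(5.5477,-8.6595) cross=-62.830
  mode + wants cross > 0 → take C=(0.5025,4.9787) (cross=62.830)
ex = (C−B)/|BC| = (0.0759,0.9971); ey = (-0.9971,0.0759)
P = B + 1.67·ex + -2.67·ey = (2.6844,-1.5357)

2.68 -1.54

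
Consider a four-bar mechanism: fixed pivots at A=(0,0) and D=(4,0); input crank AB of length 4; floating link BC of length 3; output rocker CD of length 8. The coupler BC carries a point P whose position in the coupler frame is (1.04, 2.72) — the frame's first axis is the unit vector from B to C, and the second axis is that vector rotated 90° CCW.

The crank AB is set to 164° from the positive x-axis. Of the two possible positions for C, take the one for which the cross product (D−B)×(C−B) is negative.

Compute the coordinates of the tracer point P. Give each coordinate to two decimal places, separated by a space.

-1.10 0.13

A=(0,0), D=(4.00,0)
B = A + 4.00·(cos164°, sin164°) = (-3.8450, 1.1025)
|BD| = 7.9221
circle(B,3.00) ∩ circle(D,8.00): a=0.4898, h=2.9597
  candidates: C₊=(-2.9481,3.9653) cross=23.448; C₋=(-3.7719,-1.8966) cross=-23.448
  mode - wants cross < 0 → take C=(-3.7719,-1.8966) (cross=-23.448)
ex = (C−B)/|BC| = (0.0244,-0.9997); ey = (0.9997,0.0244)
P = B + 1.04·ex + 2.72·ey = (-1.1005,0.1291)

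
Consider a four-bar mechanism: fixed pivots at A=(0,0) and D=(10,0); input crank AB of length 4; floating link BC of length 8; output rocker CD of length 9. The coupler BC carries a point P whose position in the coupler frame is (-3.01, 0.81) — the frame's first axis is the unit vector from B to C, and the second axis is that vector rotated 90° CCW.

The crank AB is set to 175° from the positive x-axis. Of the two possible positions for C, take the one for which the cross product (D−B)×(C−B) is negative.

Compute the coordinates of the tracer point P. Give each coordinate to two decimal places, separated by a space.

A=(0,0), D=(10.00,0)
B = A + 4.00·(cos175°, sin175°) = (-3.9848, 0.3486)
|BD| = 13.9891
circle(B,8.00) ∩ circle(D,9.00): a=6.3869, h=4.8174
  candidates: C₊=(2.5202,5.0053) cross=67.391; C₋=(2.2801,-4.6264) cross=-67.391
  mode - wants cross < 0 → take C=(2.2801,-4.6264) (cross=-67.391)
ex = (C−B)/|BC| = (0.7831,-0.6219); ey = (0.6219,0.7831)
P = B + -3.01·ex + 0.81·ey = (-5.8382,2.8548)

-5.84 2.85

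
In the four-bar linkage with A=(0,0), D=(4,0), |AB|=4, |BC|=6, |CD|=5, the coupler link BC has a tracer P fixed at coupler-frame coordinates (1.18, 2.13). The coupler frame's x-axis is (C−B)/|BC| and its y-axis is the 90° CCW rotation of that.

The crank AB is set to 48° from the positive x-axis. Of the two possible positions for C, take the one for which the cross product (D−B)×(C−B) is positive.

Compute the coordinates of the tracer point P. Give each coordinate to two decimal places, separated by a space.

A=(0,0), D=(4.00,0)
B = A + 4.00·(cos48°, sin48°) = (2.6765, 2.9726)
|BD| = 3.2539
circle(B,6.00) ∩ circle(D,5.00): a=3.3172, h=4.9996
  candidates: C₊=(8.5931,1.9757) cross=16.268; C₋=(-0.5416,-2.0914) cross=-16.268
  mode + wants cross > 0 → take C=(8.5931,1.9757) (cross=16.268)
ex = (C−B)/|BC| = (0.9861,-0.1662); ey = (0.1662,0.9861)
P = B + 1.18·ex + 2.13·ey = (4.1940,4.8769)

4.19 4.88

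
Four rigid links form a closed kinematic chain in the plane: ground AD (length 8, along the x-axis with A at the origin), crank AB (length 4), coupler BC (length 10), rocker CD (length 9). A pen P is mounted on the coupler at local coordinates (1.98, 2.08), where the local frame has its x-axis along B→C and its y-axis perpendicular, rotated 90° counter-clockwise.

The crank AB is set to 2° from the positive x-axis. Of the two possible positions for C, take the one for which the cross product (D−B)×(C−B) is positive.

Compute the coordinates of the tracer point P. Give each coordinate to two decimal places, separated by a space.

A=(0,0), D=(8.00,0)
B = A + 4.00·(cos2°, sin2°) = (3.9976, 0.1396)
|BD| = 4.0049
circle(B,10.00) ∩ circle(D,9.00): a=4.3745, h=8.9924
  candidates: C₊=(8.6829,8.9741) cross=36.013; C₋=(8.0560,-8.9998) cross=-36.013
  mode + wants cross > 0 → take C=(8.6829,8.9741) (cross=36.013)
ex = (C−B)/|BC| = (0.4685,0.8834); ey = (-0.8834,0.4685)
P = B + 1.98·ex + 2.08·ey = (3.0877,2.8634)

3.09 2.86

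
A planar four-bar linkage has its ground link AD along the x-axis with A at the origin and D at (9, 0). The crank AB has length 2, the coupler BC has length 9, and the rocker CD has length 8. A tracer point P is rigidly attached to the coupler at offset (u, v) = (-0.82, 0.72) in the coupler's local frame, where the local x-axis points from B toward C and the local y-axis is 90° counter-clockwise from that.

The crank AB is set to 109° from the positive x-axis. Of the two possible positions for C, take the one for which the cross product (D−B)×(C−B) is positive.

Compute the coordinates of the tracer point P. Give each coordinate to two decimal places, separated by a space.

-1.74 1.94

A=(0,0), D=(9.00,0)
B = A + 2.00·(cos109°, sin109°) = (-0.6511, 1.8910)
|BD| = 9.8347
circle(B,9.00) ∩ circle(D,8.00): a=5.7816, h=6.8973
  candidates: C₊=(6.3488,7.5479) cross=67.833; C₋=(3.6964,-5.9893) cross=-67.833
  mode + wants cross > 0 → take C=(6.3488,7.5479) (cross=67.833)
ex = (C−B)/|BC| = (0.7778,0.6285); ey = (-0.6285,0.7778)
P = B + -0.82·ex + 0.72·ey = (-1.7415,1.9356)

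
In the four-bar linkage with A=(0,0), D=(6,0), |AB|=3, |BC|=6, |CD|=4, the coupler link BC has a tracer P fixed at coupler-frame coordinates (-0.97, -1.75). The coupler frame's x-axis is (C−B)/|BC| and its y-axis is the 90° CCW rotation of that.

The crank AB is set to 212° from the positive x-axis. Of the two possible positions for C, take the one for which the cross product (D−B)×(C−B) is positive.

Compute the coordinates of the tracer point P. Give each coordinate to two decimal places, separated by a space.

-2.36 -3.58

A=(0,0), D=(6.00,0)
B = A + 3.00·(cos212°, sin212°) = (-2.5441, -1.5898)
|BD| = 8.6908
circle(B,6.00) ∩ circle(D,4.00): a=5.4960, h=2.4070
  candidates: C₊=(2.4189,1.7820) cross=20.919; C₋=(3.2995,-2.9508) cross=-20.919
  mode + wants cross > 0 → take C=(2.4189,1.7820) (cross=20.919)
ex = (C−B)/|BC| = (0.8272,0.5620); ey = (-0.5620,0.8272)
P = B + -0.97·ex + -1.75·ey = (-2.3631,-3.5824)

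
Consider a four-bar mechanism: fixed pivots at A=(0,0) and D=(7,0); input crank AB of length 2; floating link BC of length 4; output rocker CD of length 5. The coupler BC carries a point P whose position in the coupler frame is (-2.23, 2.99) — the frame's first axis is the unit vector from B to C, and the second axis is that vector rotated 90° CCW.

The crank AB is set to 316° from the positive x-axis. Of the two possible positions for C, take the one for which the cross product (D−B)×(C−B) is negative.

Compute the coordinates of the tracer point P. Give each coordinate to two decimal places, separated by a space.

A=(0,0), D=(7.00,0)
B = A + 2.00·(cos316°, sin316°) = (1.4387, -1.3893)
|BD| = 5.7322
circle(B,4.00) ∩ circle(D,5.00): a=2.0811, h=3.4160
  candidates: C₊=(2.6298,2.4292) cross=19.581; C₋=(4.2856,-4.1991) cross=-19.581
  mode - wants cross < 0 → take C=(4.2856,-4.1991) (cross=-19.581)
ex = (C−B)/|BC| = (0.7117,-0.7024); ey = (0.7024,0.7117)
P = B + -2.23·ex + 2.99·ey = (1.9518,2.3052)

1.95 2.31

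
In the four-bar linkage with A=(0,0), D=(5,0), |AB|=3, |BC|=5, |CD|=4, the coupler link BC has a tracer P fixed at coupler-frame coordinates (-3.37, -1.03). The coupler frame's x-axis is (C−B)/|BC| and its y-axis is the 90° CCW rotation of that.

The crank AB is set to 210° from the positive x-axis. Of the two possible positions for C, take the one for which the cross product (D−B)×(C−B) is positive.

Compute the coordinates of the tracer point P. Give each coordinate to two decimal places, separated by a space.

-4.61 -4.39

A=(0,0), D=(5.00,0)
B = A + 3.00·(cos210°, sin210°) = (-2.5981, -1.5000)
|BD| = 7.7447
circle(B,5.00) ∩ circle(D,4.00): a=4.4534, h=2.2731
  candidates: C₊=(1.3307,1.5926) cross=17.605; C₋=(2.2113,-2.8676) cross=-17.605
  mode + wants cross > 0 → take C=(1.3307,1.5926) (cross=17.605)
ex = (C−B)/|BC| = (0.7858,0.6185); ey = (-0.6185,0.7858)
P = B + -3.37·ex + -1.03·ey = (-4.6090,-4.3938)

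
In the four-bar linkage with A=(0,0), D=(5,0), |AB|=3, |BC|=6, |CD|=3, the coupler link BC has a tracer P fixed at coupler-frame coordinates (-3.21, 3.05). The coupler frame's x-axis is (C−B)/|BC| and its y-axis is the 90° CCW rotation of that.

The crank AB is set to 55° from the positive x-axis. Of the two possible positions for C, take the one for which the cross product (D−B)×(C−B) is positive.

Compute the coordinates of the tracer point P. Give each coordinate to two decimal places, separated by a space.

A=(0,0), D=(5.00,0)
B = A + 3.00·(cos55°, sin55°) = (1.7207, 2.4575)
|BD| = 4.0979
circle(B,6.00) ∩ circle(D,3.00): a=5.3433, h=2.7293
  candidates: C₊=(7.6333,1.4372) cross=11.184; C₋=(4.3599,-2.9309) cross=-11.184
  mode + wants cross > 0 → take C=(7.6333,1.4372) (cross=11.184)
ex = (C−B)/|BC| = (0.9854,-0.1700); ey = (0.1700,0.9854)
P = B + -3.21·ex + 3.05·ey = (-0.9239,6.0089)

-0.92 6.01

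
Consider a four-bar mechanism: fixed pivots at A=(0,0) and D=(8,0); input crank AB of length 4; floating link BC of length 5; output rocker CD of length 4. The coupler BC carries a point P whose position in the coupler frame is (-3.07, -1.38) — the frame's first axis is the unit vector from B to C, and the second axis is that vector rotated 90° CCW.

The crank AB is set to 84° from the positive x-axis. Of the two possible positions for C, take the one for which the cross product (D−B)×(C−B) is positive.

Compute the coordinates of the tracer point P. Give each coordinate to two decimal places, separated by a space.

-2.87 3.25

A=(0,0), D=(8.00,0)
B = A + 4.00·(cos84°, sin84°) = (0.4181, 3.9781)
|BD| = 8.5621
circle(B,5.00) ∩ circle(D,4.00): a=4.8066, h=1.3770
  candidates: C₊=(5.3142,2.9642) cross=11.790; C₋=(4.0347,0.5255) cross=-11.790
  mode + wants cross > 0 → take C=(5.3142,2.9642) (cross=11.790)
ex = (C−B)/|BC| = (0.9792,-0.2028); ey = (0.2028,0.9792)
P = B + -3.07·ex + -1.38·ey = (-2.8679,3.2493)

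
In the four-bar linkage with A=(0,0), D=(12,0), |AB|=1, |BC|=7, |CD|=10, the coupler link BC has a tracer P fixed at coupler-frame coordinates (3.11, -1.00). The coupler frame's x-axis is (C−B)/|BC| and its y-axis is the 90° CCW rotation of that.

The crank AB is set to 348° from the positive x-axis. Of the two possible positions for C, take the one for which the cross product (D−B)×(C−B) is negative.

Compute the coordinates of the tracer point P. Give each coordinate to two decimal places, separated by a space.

1.57 -3.42

A=(0,0), D=(12.00,0)
B = A + 1.00·(cos348°, sin348°) = (0.9781, -0.2079)
|BD| = 11.0238
circle(B,7.00) ∩ circle(D,10.00): a=3.1987, h=6.2264
  candidates: C₊=(4.0589,6.0777) cross=68.639; C₋=(4.2937,-6.3729) cross=-68.639
  mode - wants cross < 0 → take C=(4.2937,-6.3729) (cross=-68.639)
ex = (C−B)/|BC| = (0.4737,-0.8807); ey = (0.8807,0.4737)
P = B + 3.11·ex + -1.00·ey = (1.5705,-3.4206)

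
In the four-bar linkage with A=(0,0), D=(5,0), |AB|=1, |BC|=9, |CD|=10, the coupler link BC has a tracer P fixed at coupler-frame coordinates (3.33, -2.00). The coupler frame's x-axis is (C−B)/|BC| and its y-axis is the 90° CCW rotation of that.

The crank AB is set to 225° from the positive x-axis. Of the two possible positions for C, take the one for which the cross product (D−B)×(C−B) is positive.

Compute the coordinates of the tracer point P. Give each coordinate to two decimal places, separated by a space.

1.34 2.60

A=(0,0), D=(5.00,0)
B = A + 1.00·(cos225°, sin225°) = (-0.7071, -0.7071)
|BD| = 5.7507
circle(B,9.00) ∩ circle(D,10.00): a=1.2234, h=8.9165
  candidates: C₊=(-0.5893,8.2921) cross=51.276; C₋=(1.6034,-9.4055) cross=-51.276
  mode + wants cross > 0 → take C=(-0.5893,8.2921) (cross=51.276)
ex = (C−B)/|BC| = (0.0131,0.9999); ey = (-0.9999,0.0131)
P = B + 3.33·ex + -2.00·ey = (1.3363,2.5964)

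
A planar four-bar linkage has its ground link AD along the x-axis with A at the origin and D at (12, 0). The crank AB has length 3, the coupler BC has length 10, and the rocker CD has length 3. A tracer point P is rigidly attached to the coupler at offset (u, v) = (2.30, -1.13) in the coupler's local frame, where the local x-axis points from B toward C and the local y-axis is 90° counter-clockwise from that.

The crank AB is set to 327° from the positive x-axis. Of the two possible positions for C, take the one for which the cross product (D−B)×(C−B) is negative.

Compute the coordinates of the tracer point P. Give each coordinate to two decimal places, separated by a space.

4.64 -3.06

A=(0,0), D=(12.00,0)
B = A + 3.00·(cos327°, sin327°) = (2.5160, -1.6339)
|BD| = 9.6237
circle(B,10.00) ∩ circle(D,3.00): a=9.5398, h=2.9988
  candidates: C₊=(11.4081,2.9410) cross=28.860; C₋=(12.4264,-2.9695) cross=-28.860
  mode - wants cross < 0 → take C=(12.4264,-2.9695) (cross=-28.860)
ex = (C−B)/|BC| = (0.9910,-0.1336); ey = (0.1336,0.9910)
P = B + 2.30·ex + -1.13·ey = (4.6445,-3.0610)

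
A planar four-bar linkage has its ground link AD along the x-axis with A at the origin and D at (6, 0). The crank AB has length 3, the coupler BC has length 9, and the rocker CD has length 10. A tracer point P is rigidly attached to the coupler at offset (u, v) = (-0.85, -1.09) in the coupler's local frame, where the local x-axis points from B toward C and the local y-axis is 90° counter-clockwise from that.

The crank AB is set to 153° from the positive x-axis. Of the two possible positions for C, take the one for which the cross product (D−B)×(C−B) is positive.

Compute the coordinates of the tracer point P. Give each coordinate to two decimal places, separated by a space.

A=(0,0), D=(6.00,0)
B = A + 3.00·(cos153°, sin153°) = (-2.6730, 1.3620)
|BD| = 8.7793
circle(B,9.00) ∩ circle(D,10.00): a=3.3076, h=8.3702
  candidates: C₊=(1.8930,9.1177) cross=73.484; C₋=(-0.7040,-7.4200) cross=-73.484
  mode + wants cross > 0 → take C=(1.8930,9.1177) (cross=73.484)
ex = (C−B)/|BC| = (0.5073,0.8617); ey = (-0.8617,0.5073)
P = B + -0.85·ex + -1.09·ey = (-2.1649,0.0765)

-2.16 0.08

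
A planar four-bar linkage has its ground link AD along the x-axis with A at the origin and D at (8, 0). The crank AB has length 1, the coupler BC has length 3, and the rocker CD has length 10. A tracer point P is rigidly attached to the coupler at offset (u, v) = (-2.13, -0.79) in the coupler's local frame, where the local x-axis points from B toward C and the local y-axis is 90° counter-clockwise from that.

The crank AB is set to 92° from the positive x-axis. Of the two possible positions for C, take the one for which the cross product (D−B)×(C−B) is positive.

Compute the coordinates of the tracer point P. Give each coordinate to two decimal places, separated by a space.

1.57 -0.61

A=(0,0), D=(8.00,0)
B = A + 1.00·(cos92°, sin92°) = (-0.0349, 0.9994)
|BD| = 8.0968
circle(B,3.00) ∩ circle(D,10.00): a=-1.5711, h=2.5557
  candidates: C₊=(-1.2785,3.7295) cross=20.693; C₋=(-1.9094,-1.3429) cross=-20.693
  mode + wants cross > 0 → take C=(-1.2785,3.7295) (cross=20.693)
ex = (C−B)/|BC| = (-0.4145,0.9100); ey = (-0.9100,-0.4145)
P = B + -2.13·ex + -0.79·ey = (1.5670,-0.6115)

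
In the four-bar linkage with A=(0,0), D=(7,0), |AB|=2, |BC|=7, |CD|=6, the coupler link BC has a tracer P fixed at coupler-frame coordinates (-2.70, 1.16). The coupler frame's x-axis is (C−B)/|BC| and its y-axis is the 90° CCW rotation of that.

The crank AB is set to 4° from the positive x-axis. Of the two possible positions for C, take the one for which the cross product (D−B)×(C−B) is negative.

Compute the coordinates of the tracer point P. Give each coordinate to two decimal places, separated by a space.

A=(0,0), D=(7.00,0)
B = A + 2.00·(cos4°, sin4°) = (1.9951, 0.1395)
|BD| = 5.0068
circle(B,7.00) ∩ circle(D,6.00): a=3.8016, h=5.8777
  candidates: C₊=(5.9591,5.9090) cross=29.429; C₋=(5.6315,-5.8419) cross=-29.429
  mode - wants cross < 0 → take C=(5.6315,-5.8419) (cross=-29.429)
ex = (C−B)/|BC| = (0.5195,-0.8545); ey = (0.8545,0.5195)
P = B + -2.70·ex + 1.16·ey = (1.5837,3.0492)

1.58 3.05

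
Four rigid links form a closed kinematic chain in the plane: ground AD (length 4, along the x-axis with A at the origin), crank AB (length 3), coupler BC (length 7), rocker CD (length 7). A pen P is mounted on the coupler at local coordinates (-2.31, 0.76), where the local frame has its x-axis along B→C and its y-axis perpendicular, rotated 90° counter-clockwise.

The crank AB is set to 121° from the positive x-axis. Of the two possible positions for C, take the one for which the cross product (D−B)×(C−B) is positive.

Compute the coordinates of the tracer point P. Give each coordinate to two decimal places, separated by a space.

A=(0,0), D=(4.00,0)
B = A + 3.00·(cos121°, sin121°) = (-1.5451, 2.5715)
|BD| = 6.1124
circle(B,7.00) ∩ circle(D,7.00): a=3.0562, h=6.2976
  candidates: C₊=(3.8769,6.9989) cross=38.493; C₋=(-1.4220,-4.4274) cross=-38.493
  mode + wants cross > 0 → take C=(3.8769,6.9989) (cross=38.493)
ex = (C−B)/|BC| = (0.7746,0.6325); ey = (-0.6325,0.7746)
P = B + -2.31·ex + 0.76·ey = (-3.8151,1.6991)

-3.82 1.70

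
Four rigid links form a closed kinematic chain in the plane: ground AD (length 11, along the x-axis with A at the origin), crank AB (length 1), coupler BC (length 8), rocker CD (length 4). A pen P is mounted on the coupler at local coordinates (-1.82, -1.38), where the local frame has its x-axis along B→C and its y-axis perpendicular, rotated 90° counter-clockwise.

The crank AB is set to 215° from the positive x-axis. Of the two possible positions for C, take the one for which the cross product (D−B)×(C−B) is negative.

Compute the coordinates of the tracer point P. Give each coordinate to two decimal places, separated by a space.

A=(0,0), D=(11.00,0)
B = A + 1.00·(cos215°, sin215°) = (-0.8192, -0.5736)
|BD| = 11.8331
circle(B,8.00) ∩ circle(D,4.00): a=7.9447, h=0.9386
  candidates: C₊=(7.0708,0.7490) cross=11.107; C₋=(7.1618,-1.1260) cross=-11.107
  mode - wants cross < 0 → take C=(7.1618,-1.1260) (cross=-11.107)
ex = (C−B)/|BC| = (0.9976,-0.0691); ey = (0.0691,0.9976)
P = B + -1.82·ex + -1.38·ey = (-2.7301,-1.8246)

-2.73 -1.82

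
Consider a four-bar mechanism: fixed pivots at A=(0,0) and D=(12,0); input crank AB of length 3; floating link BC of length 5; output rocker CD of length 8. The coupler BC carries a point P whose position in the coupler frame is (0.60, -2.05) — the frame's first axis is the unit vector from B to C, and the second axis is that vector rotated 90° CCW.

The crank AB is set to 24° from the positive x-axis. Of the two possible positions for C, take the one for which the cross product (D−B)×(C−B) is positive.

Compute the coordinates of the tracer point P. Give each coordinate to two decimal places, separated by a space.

A=(0,0), D=(12.00,0)
B = A + 3.00·(cos24°, sin24°) = (2.7406, 1.2202)
|BD| = 9.3394
circle(B,5.00) ∩ circle(D,8.00): a=2.5818, h=4.2819
  candidates: C₊=(5.8597,5.1281) cross=39.990; C₋=(4.7409,-3.3623) cross=-39.990
  mode + wants cross > 0 → take C=(5.8597,5.1281) (cross=39.990)
ex = (C−B)/|BC| = (0.6238,0.7816); ey = (-0.7816,0.6238)
P = B + 0.60·ex + -2.05·ey = (4.7171,0.4103)

4.72 0.41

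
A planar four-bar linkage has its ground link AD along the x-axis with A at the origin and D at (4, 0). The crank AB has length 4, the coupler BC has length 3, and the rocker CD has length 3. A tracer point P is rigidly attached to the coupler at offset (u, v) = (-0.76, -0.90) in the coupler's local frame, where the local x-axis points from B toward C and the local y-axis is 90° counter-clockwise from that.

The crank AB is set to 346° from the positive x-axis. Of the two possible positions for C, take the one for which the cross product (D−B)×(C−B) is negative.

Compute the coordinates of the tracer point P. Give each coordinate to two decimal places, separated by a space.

A=(0,0), D=(4.00,0)
B = A + 4.00·(cos346°, sin346°) = (3.8812, -0.9677)
|BD| = 0.9750
circle(B,3.00) ∩ circle(D,3.00): a=0.4875, h=2.9601
  candidates: C₊=(1.0025,-0.1231) cross=2.886; C₋=(6.8787,-0.8446) cross=-2.886
  mode - wants cross < 0 → take C=(6.8787,-0.8446) (cross=-2.886)
ex = (C−B)/|BC| = (0.9992,0.0410); ey = (-0.0410,0.9992)
P = B + -0.76·ex + -0.90·ey = (3.1588,-1.8981)

3.16 -1.90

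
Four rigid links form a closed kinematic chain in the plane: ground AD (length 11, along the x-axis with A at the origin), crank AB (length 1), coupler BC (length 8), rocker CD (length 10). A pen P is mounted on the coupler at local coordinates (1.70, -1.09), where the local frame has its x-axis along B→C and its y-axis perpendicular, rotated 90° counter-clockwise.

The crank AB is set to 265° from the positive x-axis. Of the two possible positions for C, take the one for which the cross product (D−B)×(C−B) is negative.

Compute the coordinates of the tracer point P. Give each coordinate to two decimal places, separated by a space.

-0.02 -3.01

A=(0,0), D=(11.00,0)
B = A + 1.00·(cos265°, sin265°) = (-0.0872, -0.9962)
|BD| = 11.1318
circle(B,8.00) ∩ circle(D,10.00): a=3.9489, h=6.9574
  candidates: C₊=(3.2233,6.2867) cross=77.449; C₋=(4.4686,-7.5723) cross=-77.449
  mode - wants cross < 0 → take C=(4.4686,-7.5723) (cross=-77.449)
ex = (C−B)/|BC| = (0.5695,-0.8220); ey = (0.8220,0.5695)
P = B + 1.70·ex + -1.09·ey = (-0.0151,-3.0143)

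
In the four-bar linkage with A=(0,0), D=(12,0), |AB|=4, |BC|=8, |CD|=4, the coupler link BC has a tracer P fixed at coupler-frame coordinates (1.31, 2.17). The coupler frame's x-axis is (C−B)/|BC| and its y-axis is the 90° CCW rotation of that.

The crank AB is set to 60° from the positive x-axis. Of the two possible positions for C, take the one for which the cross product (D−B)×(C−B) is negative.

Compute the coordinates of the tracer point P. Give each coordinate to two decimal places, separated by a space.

4.37 4.36

A=(0,0), D=(12.00,0)
B = A + 4.00·(cos60°, sin60°) = (2.0000, 3.4641)
|BD| = 10.5830
circle(B,8.00) ∩ circle(D,4.00): a=7.5593, h=2.6186
  candidates: C₊=(10.0000,3.4641) cross=27.713; C₋=(8.2857,-1.4846) cross=-27.713
  mode - wants cross < 0 → take C=(8.2857,-1.4846) (cross=-27.713)
ex = (C−B)/|BC| = (0.7857,-0.6186); ey = (0.6186,0.7857)
P = B + 1.31·ex + 2.17·ey = (4.3716,4.3587)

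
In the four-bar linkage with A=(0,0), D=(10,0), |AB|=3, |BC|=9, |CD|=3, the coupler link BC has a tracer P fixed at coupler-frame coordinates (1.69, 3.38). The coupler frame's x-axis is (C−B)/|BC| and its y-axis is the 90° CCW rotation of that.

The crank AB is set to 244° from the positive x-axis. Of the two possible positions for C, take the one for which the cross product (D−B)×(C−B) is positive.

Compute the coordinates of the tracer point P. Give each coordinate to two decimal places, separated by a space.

-0.98 1.07

A=(0,0), D=(10.00,0)
B = A + 3.00·(cos244°, sin244°) = (-1.3151, -2.6964)
|BD| = 11.6320
circle(B,9.00) ∩ circle(D,3.00): a=8.9109, h=1.2633
  candidates: C₊=(7.0602,0.5981) cross=14.694; C₋=(7.6459,-1.8596) cross=-14.694
  mode + wants cross > 0 → take C=(7.0602,0.5981) (cross=14.694)
ex = (C−B)/|BC| = (0.9306,0.3661); ey = (-0.3661,0.9306)
P = B + 1.69·ex + 3.38·ey = (-0.9797,1.0677)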